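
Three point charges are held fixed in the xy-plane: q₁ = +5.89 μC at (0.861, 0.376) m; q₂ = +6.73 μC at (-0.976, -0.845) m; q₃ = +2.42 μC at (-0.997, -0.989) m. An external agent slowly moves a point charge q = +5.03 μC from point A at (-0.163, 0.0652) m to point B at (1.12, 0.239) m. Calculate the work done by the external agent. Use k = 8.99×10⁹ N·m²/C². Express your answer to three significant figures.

0.503 J

For quasistatic motion the external work equals the change in potential energy: W_ext = qΔV = q(V_B − V_A).
At A: distances to the source charges are 1.07 m, 1.22 m, 1.34 m; V_A = Σ kqᵢ/rᵢ = 1.15×10⁵ V.
At B: distances to the source charges are 0.293 m, 2.36 m, 2.45 m; V_B = Σ kqᵢ/rᵢ = 2.15×10⁵ V.
ΔV = V_B − V_A = 1.00×10⁵ V.
W_ext = qΔV = (5.03×10⁻⁶ C)(1.00×10⁵ V) = 0.503 J.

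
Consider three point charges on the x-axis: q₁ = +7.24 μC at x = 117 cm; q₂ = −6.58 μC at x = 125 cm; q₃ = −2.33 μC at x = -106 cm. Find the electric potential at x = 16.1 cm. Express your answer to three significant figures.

Electric potential is a scalar, so the contributions from each charge add algebraically: V = Σ kqᵢ/rᵢ.
Distances from the field point to each charge: r₁ = 1.01 m, r₂ = 1.09 m, r₃ = 1.22 m.
V = k[(7.24×10⁻⁶)/(1.01) + (-6.58×10⁻⁶)/(1.09) + (-2.33×10⁻⁶)/(1.22)] = -6970 V.

-6970 V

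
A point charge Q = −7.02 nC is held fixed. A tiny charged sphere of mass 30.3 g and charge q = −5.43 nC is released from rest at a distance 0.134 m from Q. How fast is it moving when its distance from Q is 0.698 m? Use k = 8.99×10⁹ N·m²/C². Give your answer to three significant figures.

Only the electrostatic force acts, so mechanical energy is conserved: ½mv² = U₁ − U₂ = kQq(1/r₁ − 1/r₂).
U₁ − U₂ = (8.99×10⁹ N·m²/C²)(-7.02×10⁻⁹ C)(-5.43×10⁻⁹ C)(1/0.134 − 1/0.698) = 2.07×10⁻⁶ J.
v = √(2·2.07×10⁻⁶/0.0303) = 0.0117 m/s.

0.0117 m/s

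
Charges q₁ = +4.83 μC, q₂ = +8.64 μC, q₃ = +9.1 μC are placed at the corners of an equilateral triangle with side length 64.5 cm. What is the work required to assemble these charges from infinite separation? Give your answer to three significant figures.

The assembly work is the sum of pairwise potential energies, U = Σ_{i<j} kqᵢqⱼ/rᵢⱼ.
All three pair separations equal the side length, 0.645 m.
U = (0.582) + (0.613) + (1.10) = 2.29 J.

2.29 J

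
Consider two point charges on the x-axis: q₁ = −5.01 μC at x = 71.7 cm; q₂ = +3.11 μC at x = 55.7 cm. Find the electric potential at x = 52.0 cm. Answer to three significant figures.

Electric potential is a scalar, so the contributions from each charge add algebraically: V = Σ kqᵢ/rᵢ.
Distances from the field point to each charge: r₁ = 0.197 m, r₂ = 0.0370 m.
V = k[(-5.01×10⁻⁶)/(0.197) + (3.11×10⁻⁶)/(0.0370)] = 5.27×10⁵ V.

5.27×10⁵ V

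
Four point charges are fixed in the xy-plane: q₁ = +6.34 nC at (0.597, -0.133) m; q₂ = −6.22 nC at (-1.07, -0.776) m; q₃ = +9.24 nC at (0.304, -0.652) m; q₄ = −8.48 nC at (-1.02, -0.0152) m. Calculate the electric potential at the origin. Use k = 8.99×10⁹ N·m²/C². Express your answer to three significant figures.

The total potential is the scalar sum of each charge's contribution, V = Σ kqᵢ/rᵢ.
Distances from the field point to each charge: r₁ = 0.612 m, r₂ = 1.32 m, r₃ = 0.719 m, r₄ = 1.02 m.
V = k[(6.34×10⁻⁹)/(0.612) + (-6.22×10⁻⁹)/(1.32) + (9.24×10⁻⁹)/(0.719) + (-8.48×10⁻⁹)/(1.02)] = 91.6 V.

91.6 V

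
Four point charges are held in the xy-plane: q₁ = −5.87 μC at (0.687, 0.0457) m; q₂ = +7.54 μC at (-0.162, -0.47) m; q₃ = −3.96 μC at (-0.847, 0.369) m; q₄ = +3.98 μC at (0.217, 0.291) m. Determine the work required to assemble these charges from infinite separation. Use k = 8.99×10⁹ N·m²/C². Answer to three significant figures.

The work to assemble the configuration equals its total potential energy, U = Σ kqᵢqⱼ/rᵢⱼ over all pairs.
Pair separations: r₁₂ = 0.993 m, r₁₃ = 1.57 m, r₁₄ = 0.530 m, r₂₃ = 1.08 m, r₂₄ = 0.850 m, r₃₄ = 1.07 m.
Summing all 6 pair terms gives U = -0.727 J.

-0.727 J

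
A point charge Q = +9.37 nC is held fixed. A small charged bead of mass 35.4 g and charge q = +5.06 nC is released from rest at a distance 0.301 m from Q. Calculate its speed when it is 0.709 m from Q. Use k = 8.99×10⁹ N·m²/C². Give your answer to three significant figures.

6.79×10⁻³ m/s

Only the electrostatic force acts, so mechanical energy is conserved: ½mv² = U₁ − U₂ = kQq(1/r₁ − 1/r₂).
U₁ − U₂ = (8.99×10⁹ N·m²/C²)(9.37×10⁻⁹ C)(5.06×10⁻⁹ C)(1/0.301 − 1/0.709) = 8.15×10⁻⁷ J.
v = √(2·8.15×10⁻⁷/0.0354) = 6.79×10⁻³ m/s.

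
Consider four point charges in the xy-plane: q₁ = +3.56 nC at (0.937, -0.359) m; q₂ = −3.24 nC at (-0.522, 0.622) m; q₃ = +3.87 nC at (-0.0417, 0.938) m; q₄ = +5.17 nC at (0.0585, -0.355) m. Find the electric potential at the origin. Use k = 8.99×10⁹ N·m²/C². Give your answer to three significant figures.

Electric potential is a scalar, so the contributions from each charge add algebraically: V = Σ kqᵢ/rᵢ.
Distances from the field point to each charge: r₁ = 1.00 m, r₂ = 0.812 m, r₃ = 0.939 m, r₄ = 0.360 m.
V = k[(3.56×10⁻⁹)/(1.00) + (-3.24×10⁻⁹)/(0.812) + (3.87×10⁻⁹)/(0.939) + (5.17×10⁻⁹)/(0.360)] = 162 V.

162 V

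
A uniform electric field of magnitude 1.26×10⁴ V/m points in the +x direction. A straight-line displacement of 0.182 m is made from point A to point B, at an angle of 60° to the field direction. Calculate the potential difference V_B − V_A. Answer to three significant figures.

-1150 V

Only the component of displacement along E changes the potential: ΔV = −E·d·cosθ.
ΔV = −(1.26×10⁴ V/m)(0.182 m)cos60° = -1150 V.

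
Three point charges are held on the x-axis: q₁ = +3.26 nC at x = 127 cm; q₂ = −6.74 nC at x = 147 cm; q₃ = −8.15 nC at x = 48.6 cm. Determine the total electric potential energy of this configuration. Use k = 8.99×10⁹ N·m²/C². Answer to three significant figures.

-7.90×10⁻⁷ J

The work to assemble the configuration equals its total potential energy, U = Σ kqᵢqⱼ/rᵢⱼ over all pairs.
Pair separations: r₁₂ = 0.200 m, r₁₃ = 0.784 m, r₂₃ = 0.984 m.
U = (-9.88×10⁻⁷) + (-3.05×10⁻⁷) + (5.02×10⁻⁷) = -7.90×10⁻⁷ J.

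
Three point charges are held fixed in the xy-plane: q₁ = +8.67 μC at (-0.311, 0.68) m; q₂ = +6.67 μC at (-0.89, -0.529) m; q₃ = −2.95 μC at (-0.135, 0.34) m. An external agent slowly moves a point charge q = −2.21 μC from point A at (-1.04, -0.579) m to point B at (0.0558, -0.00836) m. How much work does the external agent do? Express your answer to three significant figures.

0.715 J

For quasistatic motion the external work equals the change in potential energy: W_ext = qΔV = q(V_B − V_A).
At A: distances to the source charges are 1.45 m, 0.158 m, 1.29 m; V_A = Σ kqᵢ/rᵢ = 4.12×10⁵ V.
At B: distances to the source charges are 0.780 m, 1.08 m, 0.397 m; V_B = Σ kqᵢ/rᵢ = 8.87×10⁴ V.
ΔV = V_B − V_A = -3.24×10⁵ V.
W_ext = qΔV = (-2.21×10⁻⁶ C)(-3.24×10⁵ V) = 0.715 J.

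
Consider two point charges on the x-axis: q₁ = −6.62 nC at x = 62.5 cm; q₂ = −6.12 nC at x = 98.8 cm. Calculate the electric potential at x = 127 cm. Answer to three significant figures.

-287 V

The total potential is the scalar sum of each charge's contribution, V = Σ kqᵢ/rᵢ.
Distances from the field point to each charge: r₁ = 0.645 m, r₂ = 0.282 m.
V = k[(-6.62×10⁻⁹)/(0.645) + (-6.12×10⁻⁹)/(0.282)] = -287 V.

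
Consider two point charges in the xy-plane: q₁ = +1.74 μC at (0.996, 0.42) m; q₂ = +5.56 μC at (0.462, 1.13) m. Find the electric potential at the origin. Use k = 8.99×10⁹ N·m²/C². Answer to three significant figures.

5.54×10⁴ V

The total potential is the scalar sum of each charge's contribution, V = Σ kqᵢ/rᵢ.
Distances from the field point to each charge: r₁ = 1.08 m, r₂ = 1.22 m.
V = k[(1.74×10⁻⁶)/(1.08) + (5.56×10⁻⁶)/(1.22)] = 5.54×10⁴ V.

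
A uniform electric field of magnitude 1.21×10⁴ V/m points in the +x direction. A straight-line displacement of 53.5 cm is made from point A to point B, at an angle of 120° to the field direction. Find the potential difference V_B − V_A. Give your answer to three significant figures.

3240 V

Only the component of displacement along E changes the potential: ΔV = −E·d·cosθ.
ΔV = −(1.21×10⁴ V/m)(0.535 m)cos120° = 3240 V.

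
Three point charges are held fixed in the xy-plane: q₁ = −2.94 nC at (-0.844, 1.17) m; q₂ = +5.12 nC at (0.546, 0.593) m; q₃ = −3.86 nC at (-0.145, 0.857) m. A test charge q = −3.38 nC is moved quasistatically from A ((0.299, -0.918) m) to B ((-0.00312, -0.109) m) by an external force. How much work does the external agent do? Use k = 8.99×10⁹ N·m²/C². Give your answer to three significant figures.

For quasistatic motion the external work equals the change in potential energy: W_ext = qΔV = q(V_B − V_A).
At A: distances to the source charges are 2.38 m, 1.53 m, 1.83 m; V_A = Σ kqᵢ/rᵢ = -5.83×10⁻³ V.
At B: distances to the source charges are 1.53 m, 0.891 m, 0.976 m; V_B = Σ kqᵢ/rᵢ = -1.16 V.
ΔV = V_B − V_A = -1.16 V.
W_ext = qΔV = (-3.38×10⁻⁹ C)(-1.16 V) = 3.91×10⁻⁹ J.

3.91×10⁻⁹ J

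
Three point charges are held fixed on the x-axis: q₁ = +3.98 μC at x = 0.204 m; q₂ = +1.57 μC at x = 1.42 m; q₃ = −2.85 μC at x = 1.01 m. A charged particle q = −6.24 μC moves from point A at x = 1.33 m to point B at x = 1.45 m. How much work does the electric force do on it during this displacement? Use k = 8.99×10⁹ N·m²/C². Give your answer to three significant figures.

2.07 J

The work done by the electric force is W_field = −ΔU = −q(V_B − V_A) = q(V_A − V_B).
At A: distances to the source charges are 1.13 m, 0.0900 m, 0.320 m; V_A = Σ kqᵢ/rᵢ = 1.09×10⁵ V.
At B: distances to the source charges are 1.25 m, 0.0300 m, 0.440 m; V_B = Σ kqᵢ/rᵢ = 4.41×10⁵ V.
ΔV = V_B − V_A = 3.32×10⁵ V.
W_field = −qΔV = −(-6.24×10⁻⁶ C)(3.32×10⁵ V) = 2.07 J.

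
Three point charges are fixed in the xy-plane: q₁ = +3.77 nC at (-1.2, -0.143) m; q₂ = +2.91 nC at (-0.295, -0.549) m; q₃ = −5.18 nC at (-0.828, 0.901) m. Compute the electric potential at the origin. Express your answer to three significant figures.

32.0 V

The total potential is the scalar sum of each charge's contribution, V = Σ kqᵢ/rᵢ.
Distances from the field point to each charge: r₁ = 1.21 m, r₂ = 0.623 m, r₃ = 1.22 m.
V = k[(3.77×10⁻⁹)/(1.21) + (2.91×10⁻⁹)/(0.623) + (-5.18×10⁻⁹)/(1.22)] = 32.0 V.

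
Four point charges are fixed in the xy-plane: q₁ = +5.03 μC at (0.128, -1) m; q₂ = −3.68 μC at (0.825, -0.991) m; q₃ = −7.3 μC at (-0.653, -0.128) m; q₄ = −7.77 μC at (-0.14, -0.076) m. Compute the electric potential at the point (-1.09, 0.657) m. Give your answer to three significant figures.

The total potential is the scalar sum of each charge's contribution, V = Σ kqᵢ/rᵢ.
Distances from the field point to each charge: r₁ = 2.06 m, r₂ = 2.53 m, r₃ = 0.898 m, r₄ = 1.20 m.
V = k[(5.03×10⁻⁶)/(2.06) + (-3.68×10⁻⁶)/(2.53) + (-7.30×10⁻⁶)/(0.898) + (-7.77×10⁻⁶)/(1.20)] = -1.22×10⁵ V.

-1.22×10⁵ V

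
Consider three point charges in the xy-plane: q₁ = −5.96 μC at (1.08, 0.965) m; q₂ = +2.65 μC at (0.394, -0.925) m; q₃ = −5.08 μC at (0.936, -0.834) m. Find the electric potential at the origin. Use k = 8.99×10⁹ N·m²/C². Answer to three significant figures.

-4.97×10⁴ V

The total potential is the scalar sum of each charge's contribution, V = Σ kqᵢ/rᵢ.
Distances from the field point to each charge: r₁ = 1.45 m, r₂ = 1.01 m, r₃ = 1.25 m.
V = k[(-5.96×10⁻⁶)/(1.45) + (2.65×10⁻⁶)/(1.01) + (-5.08×10⁻⁶)/(1.25)] = -4.97×10⁴ V.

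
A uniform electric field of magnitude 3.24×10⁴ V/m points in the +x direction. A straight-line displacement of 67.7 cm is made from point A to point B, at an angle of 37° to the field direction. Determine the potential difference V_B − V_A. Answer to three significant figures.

Only the component of displacement along E changes the potential: ΔV = −E·d·cosθ.
ΔV = −(3.24×10⁴ V/m)(0.677 m)cos37° = -1.75×10⁴ V.

-1.75×10⁴ V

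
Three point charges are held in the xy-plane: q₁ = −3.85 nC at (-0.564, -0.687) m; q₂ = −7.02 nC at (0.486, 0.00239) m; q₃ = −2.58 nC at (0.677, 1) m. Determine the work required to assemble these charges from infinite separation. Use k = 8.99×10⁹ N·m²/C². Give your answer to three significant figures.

The work to assemble the configuration equals its total potential energy, U = Σ kqᵢqⱼ/rᵢⱼ over all pairs.
Pair separations: r₁₂ = 1.26 m, r₁₃ = 2.09 m, r₂₃ = 1.02 m.
U = (1.93×10⁻⁷) + (4.26×10⁻⁸) + (1.60×10⁻⁷) = 3.96×10⁻⁷ J.

3.96×10⁻⁷ J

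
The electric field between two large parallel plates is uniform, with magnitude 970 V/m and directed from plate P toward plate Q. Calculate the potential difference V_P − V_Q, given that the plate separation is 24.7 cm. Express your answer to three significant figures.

In a uniform field, potential decreases in the direction of E: ΔV = −E·d for a displacement d parallel to E.
Going from Q to P is a displacement of 24.7 cm opposite to the field, so V_P − V_Q = +Ed = 240 V.

240 V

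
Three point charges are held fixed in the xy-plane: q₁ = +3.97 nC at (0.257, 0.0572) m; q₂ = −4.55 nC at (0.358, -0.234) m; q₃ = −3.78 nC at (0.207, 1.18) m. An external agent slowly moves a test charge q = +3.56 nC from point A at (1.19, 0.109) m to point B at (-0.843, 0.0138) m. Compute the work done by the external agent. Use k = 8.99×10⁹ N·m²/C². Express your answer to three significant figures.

2.86×10⁻⁸ J

For quasistatic motion the external work equals the change in potential energy: W_ext = qΔV = q(V_B − V_A).
At A: distances to the source charges are 0.934 m, 0.900 m, 1.45 m; V_A = Σ kqᵢ/rᵢ = -30.6 V.
At B: distances to the source charges are 1.10 m, 1.23 m, 1.57 m; V_B = Σ kqᵢ/rᵢ = -22.6 V.
ΔV = V_B − V_A = 8.04 V.
W_ext = qΔV = (3.56×10⁻⁹ C)(8.04 V) = 2.86×10⁻⁸ J.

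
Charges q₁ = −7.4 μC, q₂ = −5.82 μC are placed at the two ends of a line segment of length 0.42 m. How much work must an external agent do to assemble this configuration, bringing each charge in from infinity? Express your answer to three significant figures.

0.922 J

The assembly work is the sum of pairwise potential energies, U = Σ_{i<j} kqᵢqⱼ/rᵢⱼ.
The separation is r = 0.420 m.
U = (0.922) = 0.922 J.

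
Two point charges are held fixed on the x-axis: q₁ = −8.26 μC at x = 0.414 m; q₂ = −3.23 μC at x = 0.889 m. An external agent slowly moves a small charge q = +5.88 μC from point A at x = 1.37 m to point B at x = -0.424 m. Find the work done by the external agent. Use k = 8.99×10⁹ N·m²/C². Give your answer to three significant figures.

For quasistatic motion the external work equals the change in potential energy: W_ext = qΔV = q(V_B − V_A).
At A: distances to the source charges are 0.956 m, 0.481 m; V_A = Σ kqᵢ/rᵢ = -1.38×10⁵ V.
At B: distances to the source charges are 0.838 m, 1.31 m; V_B = Σ kqᵢ/rᵢ = -1.11×10⁵ V.
ΔV = V_B − V_A = 2.73×10⁴ V.
W_ext = qΔV = (5.88×10⁻⁶ C)(2.73×10⁴ V) = 0.161 J.

0.161 J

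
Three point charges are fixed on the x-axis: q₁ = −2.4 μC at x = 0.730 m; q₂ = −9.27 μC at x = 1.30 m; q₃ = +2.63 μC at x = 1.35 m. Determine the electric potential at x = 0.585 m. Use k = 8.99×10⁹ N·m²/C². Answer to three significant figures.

Electric potential is a scalar, so the contributions from each charge add algebraically: V = Σ kqᵢ/rᵢ.
Distances from the field point to each charge: r₁ = 0.145 m, r₂ = 0.715 m, r₃ = 0.765 m.
V = k[(-2.40×10⁻⁶)/(0.145) + (-9.27×10⁻⁶)/(0.715) + (2.63×10⁻⁶)/(0.765)] = -2.34×10⁵ V.

-2.34×10⁵ V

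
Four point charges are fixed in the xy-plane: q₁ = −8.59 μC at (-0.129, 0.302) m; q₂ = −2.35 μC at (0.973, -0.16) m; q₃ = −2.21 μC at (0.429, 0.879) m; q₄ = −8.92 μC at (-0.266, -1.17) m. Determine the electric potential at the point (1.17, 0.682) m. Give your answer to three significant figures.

-1.42×10⁵ V

The total potential is the scalar sum of each charge's contribution, V = Σ kqᵢ/rᵢ.
Distances from the field point to each charge: r₁ = 1.35 m, r₂ = 0.865 m, r₃ = 0.767 m, r₄ = 2.34 m.
V = k[(-8.59×10⁻⁶)/(1.35) + (-2.35×10⁻⁶)/(0.865) + (-2.21×10⁻⁶)/(0.767) + (-8.92×10⁻⁶)/(2.34)] = -1.42×10⁵ V.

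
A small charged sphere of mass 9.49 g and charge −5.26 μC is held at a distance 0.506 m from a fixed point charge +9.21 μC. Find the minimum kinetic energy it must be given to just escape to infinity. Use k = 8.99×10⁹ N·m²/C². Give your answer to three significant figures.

0.861 J

To just escape, total mechanical energy must reach zero at infinity: ½mv²_min + U = 0, so ½mv²_min = −U = |kQq|/r.
|U| = |kQq|/r = (8.99×10⁹ N·m²/C²)(9.21×10⁻⁶)(5.26×10⁻⁶)/(0.506) = 0.861 J.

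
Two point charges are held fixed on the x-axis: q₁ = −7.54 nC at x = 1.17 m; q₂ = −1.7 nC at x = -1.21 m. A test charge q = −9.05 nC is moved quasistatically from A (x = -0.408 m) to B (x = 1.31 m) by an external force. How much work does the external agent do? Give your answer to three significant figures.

3.88×10⁻⁶ J

For quasistatic motion the external work equals the change in potential energy: W_ext = qΔV = q(V_B − V_A).
At A: distances to the source charges are 1.58 m, 0.802 m; V_A = Σ kqᵢ/rᵢ = -62.0 V.
At B: distances to the source charges are 0.140 m, 2.52 m; V_B = Σ kqᵢ/rᵢ = -490 V.
ΔV = V_B − V_A = -428 V.
W_ext = qΔV = (-9.05×10⁻⁹ C)(-428 V) = 3.88×10⁻⁶ J.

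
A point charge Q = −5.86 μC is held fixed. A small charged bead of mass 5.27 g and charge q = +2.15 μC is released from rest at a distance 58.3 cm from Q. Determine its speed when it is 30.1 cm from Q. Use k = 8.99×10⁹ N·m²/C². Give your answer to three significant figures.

8.31 m/s

Only the electrostatic force acts, so mechanical energy is conserved: ½mv² = U₁ − U₂ = kQq(1/r₁ − 1/r₂).
U₁ − U₂ = (8.99×10⁹ N·m²/C²)(-5.86×10⁻⁶ C)(2.15×10⁻⁶ C)(1/0.583 − 1/0.301) = 0.182 J.
v = √(2·0.182/5.27×10⁻³) = 8.31 m/s.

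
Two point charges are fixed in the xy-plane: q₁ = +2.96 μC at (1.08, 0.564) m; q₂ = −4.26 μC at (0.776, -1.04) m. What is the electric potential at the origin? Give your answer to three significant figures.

-7670 V

The total potential is the scalar sum of each charge's contribution, V = Σ kqᵢ/rᵢ.
Distances from the field point to each charge: r₁ = 1.22 m, r₂ = 1.30 m.
V = k[(2.96×10⁻⁶)/(1.22) + (-4.26×10⁻⁶)/(1.30)] = -7670 V.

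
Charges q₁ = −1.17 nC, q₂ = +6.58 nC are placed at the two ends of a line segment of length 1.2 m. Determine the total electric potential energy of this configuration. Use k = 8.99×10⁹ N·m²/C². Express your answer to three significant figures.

-5.77×10⁻⁸ J

The work to assemble the configuration equals its total potential energy, U = Σ kqᵢqⱼ/rᵢⱼ over all pairs.
The separation is r = 1.20 m.
U = (-5.77×10⁻⁸) = -5.77×10⁻⁸ J.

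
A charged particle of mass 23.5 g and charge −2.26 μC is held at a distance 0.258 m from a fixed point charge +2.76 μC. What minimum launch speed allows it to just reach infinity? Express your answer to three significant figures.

To just escape, total mechanical energy must reach zero at infinity: ½mv²_min + U = 0, so ½mv²_min = −U = |kQq|/r.
|U| = |kQq|/r = (8.99×10⁹ N·m²/C²)(2.76×10⁻⁶)(2.26×10⁻⁶)/(0.258) = 0.217 J.
v_min = √(2|U|/m) = √(2·0.217/0.0235) = 4.30 m/s.

4.30 m/s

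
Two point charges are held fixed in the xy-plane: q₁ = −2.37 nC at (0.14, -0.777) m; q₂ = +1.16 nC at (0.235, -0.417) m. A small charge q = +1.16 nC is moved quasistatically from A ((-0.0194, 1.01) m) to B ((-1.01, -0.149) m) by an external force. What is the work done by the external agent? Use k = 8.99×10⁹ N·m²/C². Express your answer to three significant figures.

-3.93×10⁻⁹ J

For quasistatic motion the external work equals the change in potential energy: W_ext = qΔV = q(V_B − V_A).
At A: distances to the source charges are 1.79 m, 1.45 m; V_A = Σ kqᵢ/rᵢ = -4.68 V.
At B: distances to the source charges are 1.31 m, 1.27 m; V_B = Σ kqᵢ/rᵢ = -8.07 V.
ΔV = V_B − V_A = -3.39 V.
W_ext = qΔV = (1.16×10⁻⁹ C)(-3.39 V) = -3.93×10⁻⁹ J.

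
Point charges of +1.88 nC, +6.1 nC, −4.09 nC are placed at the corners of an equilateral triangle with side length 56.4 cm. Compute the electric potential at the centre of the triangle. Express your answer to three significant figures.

107 V

The total potential is the scalar sum of each charge's contribution, V = Σ kqᵢ/rᵢ.
The distance from each vertex to the centroid is a/√3 = 0.326 m.
V = k[(1.88×10⁻⁹)/(0.326) + (6.10×10⁻⁹)/(0.326) + (-4.09×10⁻⁹)/(0.326)] = 107 V.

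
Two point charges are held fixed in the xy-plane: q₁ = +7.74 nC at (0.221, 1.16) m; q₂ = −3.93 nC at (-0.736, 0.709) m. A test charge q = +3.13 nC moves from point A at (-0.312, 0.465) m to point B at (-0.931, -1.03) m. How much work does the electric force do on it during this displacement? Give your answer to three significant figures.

-2.21×10⁻⁹ J

The work done by the electric force is W_field = −ΔU = −q(V_B − V_A) = q(V_A − V_B).
At A: distances to the source charges are 0.876 m, 0.489 m; V_A = Σ kqᵢ/rᵢ = 7.22 V.
At B: distances to the source charges are 2.47 m, 1.75 m; V_B = Σ kqᵢ/rᵢ = 7.93 V.
ΔV = V_B − V_A = 0.706 V.
W_field = −qΔV = −(3.13×10⁻⁹ C)(0.706 V) = -2.21×10⁻⁹ J.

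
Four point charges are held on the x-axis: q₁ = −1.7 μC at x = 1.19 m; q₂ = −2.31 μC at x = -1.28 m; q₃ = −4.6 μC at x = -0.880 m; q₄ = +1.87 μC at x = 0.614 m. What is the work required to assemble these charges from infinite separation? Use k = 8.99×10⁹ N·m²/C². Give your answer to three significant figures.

The work to assemble the configuration equals its total potential energy, U = Σ kqᵢqⱼ/rᵢⱼ over all pairs.
Pair separations: r₁₂ = 2.47 m, r₁₃ = 2.07 m, r₁₄ = 0.576 m, r₂₃ = 0.400 m, r₂₄ = 1.89 m, r₃₄ = 1.49 m.
Summing all 6 pair terms gives U = 0.165 J.

0.165 J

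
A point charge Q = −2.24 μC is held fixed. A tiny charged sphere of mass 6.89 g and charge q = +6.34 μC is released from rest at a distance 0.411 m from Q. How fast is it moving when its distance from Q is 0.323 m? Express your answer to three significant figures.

4.96 m/s

Only the electrostatic force acts, so mechanical energy is conserved: ½mv² = U₁ − U₂ = kQq(1/r₁ − 1/r₂).
U₁ − U₂ = (8.99×10⁹ N·m²/C²)(-2.24×10⁻⁶ C)(6.34×10⁻⁶ C)(1/0.411 − 1/0.323) = 0.0846 J.
v = √(2·0.0846/6.89×10⁻³) = 4.96 m/s.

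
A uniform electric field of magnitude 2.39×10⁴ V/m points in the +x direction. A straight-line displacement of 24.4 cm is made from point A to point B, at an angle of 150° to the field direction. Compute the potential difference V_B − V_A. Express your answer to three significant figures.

Only the component of displacement along E changes the potential: ΔV = −E·d·cosθ.
ΔV = −(2.39×10⁴ V/m)(0.244 m)cos150° = 5050 V.

5050 V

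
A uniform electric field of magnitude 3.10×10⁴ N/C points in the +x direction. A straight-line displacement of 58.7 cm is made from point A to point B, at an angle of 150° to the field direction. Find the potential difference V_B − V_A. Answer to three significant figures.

1.58×10⁴ V

Only the component of displacement along E changes the potential: ΔV = −E·d·cosθ.
ΔV = −(3.10×10⁴ V/m)(0.587 m)cos150° = 1.58×10⁴ V.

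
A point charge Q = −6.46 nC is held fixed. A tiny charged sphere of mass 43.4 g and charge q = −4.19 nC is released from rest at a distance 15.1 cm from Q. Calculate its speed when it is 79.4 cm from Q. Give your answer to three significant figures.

Only the electrostatic force acts, so mechanical energy is conserved: ½mv² = U₁ − U₂ = kQq(1/r₁ − 1/r₂).
U₁ − U₂ = (8.99×10⁹ N·m²/C²)(-6.46×10⁻⁹ C)(-4.19×10⁻⁹ C)(1/0.151 − 1/0.794) = 1.31×10⁻⁶ J.
v = √(2·1.31×10⁻⁶/0.0434) = 7.75×10⁻³ m/s.

7.75×10⁻³ m/s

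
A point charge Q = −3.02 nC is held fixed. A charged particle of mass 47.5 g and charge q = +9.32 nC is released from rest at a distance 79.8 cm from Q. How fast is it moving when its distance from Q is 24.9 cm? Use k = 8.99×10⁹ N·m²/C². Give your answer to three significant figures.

5.43×10⁻³ m/s

Only the electrostatic force acts, so mechanical energy is conserved: ½mv² = U₁ − U₂ = kQq(1/r₁ − 1/r₂).
U₁ − U₂ = (8.99×10⁹ N·m²/C²)(-3.02×10⁻⁹ C)(9.32×10⁻⁹ C)(1/0.798 − 1/0.249) = 6.99×10⁻⁷ J.
v = √(2·6.99×10⁻⁷/0.0475) = 5.43×10⁻³ m/s.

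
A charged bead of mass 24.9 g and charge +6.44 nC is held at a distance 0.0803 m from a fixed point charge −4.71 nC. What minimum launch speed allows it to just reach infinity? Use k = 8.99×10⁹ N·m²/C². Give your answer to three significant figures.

0.0165 m/s

To just escape, total mechanical energy must reach zero at infinity: ½mv²_min + U = 0, so ½mv²_min = −U = |kQq|/r.
|U| = |kQq|/r = (8.99×10⁹ N·m²/C²)(4.71×10⁻⁹)(6.44×10⁻⁹)/(0.0803) = 3.40×10⁻⁶ J.
v_min = √(2|U|/m) = √(2·3.40×10⁻⁶/0.0249) = 0.0165 m/s.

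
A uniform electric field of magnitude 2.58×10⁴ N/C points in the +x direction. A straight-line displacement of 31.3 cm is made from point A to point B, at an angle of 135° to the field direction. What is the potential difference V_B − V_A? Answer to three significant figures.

5710 V

Only the component of displacement along E changes the potential: ΔV = −E·d·cosθ.
ΔV = −(2.58×10⁴ V/m)(0.313 m)cos135° = 5710 V.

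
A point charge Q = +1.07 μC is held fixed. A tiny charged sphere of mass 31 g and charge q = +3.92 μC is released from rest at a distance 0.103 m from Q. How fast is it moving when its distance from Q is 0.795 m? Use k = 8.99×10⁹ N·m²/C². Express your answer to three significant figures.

4.53 m/s

Only the electrostatic force acts, so mechanical energy is conserved: ½mv² = U₁ − U₂ = kQq(1/r₁ − 1/r₂).
U₁ − U₂ = (8.99×10⁹ N·m²/C²)(1.07×10⁻⁶ C)(3.92×10⁻⁶ C)(1/0.103 − 1/0.795) = 0.319 J.
v = √(2·0.319/0.0310) = 4.53 m/s.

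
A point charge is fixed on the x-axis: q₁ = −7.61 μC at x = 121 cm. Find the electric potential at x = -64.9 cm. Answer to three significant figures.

The total potential is the scalar sum of each charge's contribution, V = Σ kqᵢ/rᵢ.
V = k[(-7.61×10⁻⁶)/(1.86)] = -3.68×10⁴ V.

-3.68×10⁴ V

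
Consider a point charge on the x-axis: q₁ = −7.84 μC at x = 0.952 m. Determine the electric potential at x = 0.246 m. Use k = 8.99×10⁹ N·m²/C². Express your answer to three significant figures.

Electric potential is a scalar, so the contributions from each charge add algebraically: V = Σ kqᵢ/rᵢ.
V = k[(-7.84×10⁻⁶)/(0.706)] = -9.98×10⁴ V.

-9.98×10⁴ V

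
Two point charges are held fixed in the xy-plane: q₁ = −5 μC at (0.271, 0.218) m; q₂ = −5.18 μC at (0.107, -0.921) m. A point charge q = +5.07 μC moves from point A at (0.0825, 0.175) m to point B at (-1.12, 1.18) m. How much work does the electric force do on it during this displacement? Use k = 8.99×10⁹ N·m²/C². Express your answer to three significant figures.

-1.16 J

The work done by the electric force is W_field = −ΔU = −q(V_B − V_A) = q(V_A − V_B).
At A: distances to the source charges are 0.193 m, 1.10 m; V_A = Σ kqᵢ/rᵢ = -2.75×10⁵ V.
At B: distances to the source charges are 1.69 m, 2.43 m; V_B = Σ kqᵢ/rᵢ = -4.57×10⁴ V.
ΔV = V_B − V_A = 2.29×10⁵ V.
W_field = −qΔV = −(5.07×10⁻⁶ C)(2.29×10⁵ V) = -1.16 J.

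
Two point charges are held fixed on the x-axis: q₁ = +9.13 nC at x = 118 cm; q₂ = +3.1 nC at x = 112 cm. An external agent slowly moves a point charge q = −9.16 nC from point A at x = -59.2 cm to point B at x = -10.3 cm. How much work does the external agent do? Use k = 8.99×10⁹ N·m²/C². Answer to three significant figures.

-2.21×10⁻⁷ J

For quasistatic motion the external work equals the change in potential energy: W_ext = qΔV = q(V_B − V_A).
At A: distances to the source charges are 1.77 m, 1.71 m; V_A = Σ kqᵢ/rᵢ = 62.6 V.
At B: distances to the source charges are 1.28 m, 1.22 m; V_B = Σ kqᵢ/rᵢ = 86.8 V.
ΔV = V_B − V_A = 24.2 V.
W_ext = qΔV = (-9.16×10⁻⁹ C)(24.2 V) = -2.21×10⁻⁷ J.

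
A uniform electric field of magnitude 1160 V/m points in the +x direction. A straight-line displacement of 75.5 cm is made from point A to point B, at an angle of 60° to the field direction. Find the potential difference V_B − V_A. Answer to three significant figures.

-438 V

Only the component of displacement along E changes the potential: ΔV = −E·d·cosθ.
ΔV = −(1160 V/m)(0.755 m)cos60° = -438 V.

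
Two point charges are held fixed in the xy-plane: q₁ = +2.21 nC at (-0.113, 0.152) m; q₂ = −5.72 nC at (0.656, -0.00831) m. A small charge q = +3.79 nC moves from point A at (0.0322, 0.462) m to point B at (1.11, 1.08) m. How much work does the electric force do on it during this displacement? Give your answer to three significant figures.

8.67×10⁻⁸ J

The work done by the electric force is W_field = −ΔU = −q(V_B − V_A) = q(V_A − V_B).
At A: distances to the source charges are 0.342 m, 0.781 m; V_A = Σ kqᵢ/rᵢ = -7.78 V.
At B: distances to the source charges are 1.54 m, 1.18 m; V_B = Σ kqᵢ/rᵢ = -30.7 V.
ΔV = V_B − V_A = -22.9 V.
W_field = −qΔV = −(3.79×10⁻⁹ C)(-22.9 V) = 8.67×10⁻⁸ J.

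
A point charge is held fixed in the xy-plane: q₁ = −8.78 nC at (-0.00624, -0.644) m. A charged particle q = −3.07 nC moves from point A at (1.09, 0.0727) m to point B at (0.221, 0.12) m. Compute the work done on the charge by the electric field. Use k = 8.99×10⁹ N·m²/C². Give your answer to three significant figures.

-1.19×10⁻⁷ J

The work done by the electric force is W_field = −ΔU = −q(V_B − V_A) = q(V_A − V_B).
At A: distance to the source charge is 1.31 m; V_A = kq₁/r = -60.3 V.
At B: distance to the source charge is 0.797 m; V_B = kq₁/r = -99.0 V.
ΔV = V_B − V_A = -38.8 V.
W_field = −qΔV = −(-3.07×10⁻⁹ C)(-38.8 V) = -1.19×10⁻⁷ J.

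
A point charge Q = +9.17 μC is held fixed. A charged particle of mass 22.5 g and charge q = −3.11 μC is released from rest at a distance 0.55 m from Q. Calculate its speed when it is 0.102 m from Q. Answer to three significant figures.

13.5 m/s

Only the electrostatic force acts, so mechanical energy is conserved: ½mv² = U₁ − U₂ = kQq(1/r₁ − 1/r₂).
U₁ − U₂ = (8.99×10⁹ N·m²/C²)(9.17×10⁻⁶ C)(-3.11×10⁻⁶ C)(1/0.550 − 1/0.102) = 2.05 J.
v = √(2·2.05/0.0225) = 13.5 m/s.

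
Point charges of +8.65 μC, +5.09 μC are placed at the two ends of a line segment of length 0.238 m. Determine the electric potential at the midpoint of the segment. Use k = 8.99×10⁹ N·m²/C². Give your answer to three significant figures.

1.04×10⁶ V

The total potential is the scalar sum of each charge's contribution, V = Σ kqᵢ/rᵢ.
Each charge is 0.119 m from the midpoint.
V = k[(8.65×10⁻⁶)/(0.119) + (5.09×10⁻⁶)/(0.119)] = 1.04×10⁶ V.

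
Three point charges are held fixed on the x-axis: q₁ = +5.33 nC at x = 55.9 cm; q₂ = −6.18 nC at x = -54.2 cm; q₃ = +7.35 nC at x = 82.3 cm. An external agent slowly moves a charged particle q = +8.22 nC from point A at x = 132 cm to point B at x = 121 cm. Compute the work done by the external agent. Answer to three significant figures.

3.83×10⁻⁷ J

For quasistatic motion the external work equals the change in potential energy: W_ext = qΔV = q(V_B − V_A).
At A: distances to the source charges are 0.761 m, 1.86 m, 0.497 m; V_A = Σ kqᵢ/rᵢ = 166 V.
At B: distances to the source charges are 0.651 m, 1.75 m, 0.387 m; V_B = Σ kqᵢ/rᵢ = 213 V.
ΔV = V_B − V_A = 46.6 V.
W_ext = qΔV = (8.22×10⁻⁹ C)(46.6 V) = 3.83×10⁻⁷ J.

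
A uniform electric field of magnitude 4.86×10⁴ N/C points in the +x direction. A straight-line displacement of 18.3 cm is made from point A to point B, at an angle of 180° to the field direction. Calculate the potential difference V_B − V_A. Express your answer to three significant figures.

8890 V

Only the component of displacement along E changes the potential: ΔV = −E·d·cosθ.
ΔV = −(4.86×10⁴ V/m)(0.183 m)cos180° = 8890 V.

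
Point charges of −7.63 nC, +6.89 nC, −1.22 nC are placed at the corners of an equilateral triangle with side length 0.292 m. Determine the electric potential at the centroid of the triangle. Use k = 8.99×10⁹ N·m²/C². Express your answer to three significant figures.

Electric potential is a scalar, so the contributions from each charge add algebraically: V = Σ kqᵢ/rᵢ.
The distance from each vertex to the centroid is a/√3 = 0.169 m.
V = k[(-7.63×10⁻⁹)/(0.169) + (6.89×10⁻⁹)/(0.169) + (-1.22×10⁻⁹)/(0.169)] = -105 V.

-105 V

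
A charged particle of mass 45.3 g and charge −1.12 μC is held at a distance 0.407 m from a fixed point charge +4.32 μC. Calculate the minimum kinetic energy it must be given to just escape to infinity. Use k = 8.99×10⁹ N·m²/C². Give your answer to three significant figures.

To just escape, total mechanical energy must reach zero at infinity: ½mv²_min + U = 0, so ½mv²_min = −U = |kQq|/r.
|U| = |kQq|/r = (8.99×10⁹ N·m²/C²)(4.32×10⁻⁶)(1.12×10⁻⁶)/(0.407) = 0.107 J.

0.107 J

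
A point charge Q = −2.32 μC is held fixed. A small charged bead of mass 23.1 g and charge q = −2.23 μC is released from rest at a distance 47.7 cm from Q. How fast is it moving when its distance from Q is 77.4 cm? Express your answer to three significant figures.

1.80 m/s

Only the electrostatic force acts, so mechanical energy is conserved: ½mv² = U₁ − U₂ = kQq(1/r₁ − 1/r₂).
U₁ − U₂ = (8.99×10⁹ N·m²/C²)(-2.32×10⁻⁶ C)(-2.23×10⁻⁶ C)(1/0.477 − 1/0.774) = 0.0374 J.
v = √(2·0.0374/0.0231) = 1.80 m/s.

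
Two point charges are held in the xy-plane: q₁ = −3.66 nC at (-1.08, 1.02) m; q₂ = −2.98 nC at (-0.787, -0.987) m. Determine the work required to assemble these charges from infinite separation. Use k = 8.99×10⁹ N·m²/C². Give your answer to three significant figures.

4.83×10⁻⁸ J

The work to assemble the configuration equals its total potential energy, U = Σ kqᵢqⱼ/rᵢⱼ over all pairs.
Pair separations: r₁₂ = 2.03 m.
U = (4.83×10⁻⁸) = 4.83×10⁻⁸ J.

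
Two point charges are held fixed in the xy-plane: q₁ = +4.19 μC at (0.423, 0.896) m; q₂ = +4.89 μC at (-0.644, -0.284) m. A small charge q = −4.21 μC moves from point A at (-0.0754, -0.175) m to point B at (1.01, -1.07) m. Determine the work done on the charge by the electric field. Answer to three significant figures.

-0.276 J

The work done by the electric force is W_field = −ΔU = −q(V_B − V_A) = q(V_A − V_B).
At A: distances to the source charges are 1.18 m, 0.579 m; V_A = Σ kqᵢ/rᵢ = 1.08×10⁵ V.
At B: distances to the source charges are 2.05 m, 1.83 m; V_B = Σ kqᵢ/rᵢ = 4.24×10⁴ V.
ΔV = V_B − V_A = -6.55×10⁴ V.
W_field = −qΔV = −(-4.21×10⁻⁶ C)(-6.55×10⁴ V) = -0.276 J.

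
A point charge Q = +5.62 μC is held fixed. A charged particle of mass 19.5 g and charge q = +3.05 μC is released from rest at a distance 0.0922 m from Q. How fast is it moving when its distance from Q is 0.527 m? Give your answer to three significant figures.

Only the electrostatic force acts, so mechanical energy is conserved: ½mv² = U₁ − U₂ = kQq(1/r₁ − 1/r₂).
U₁ − U₂ = (8.99×10⁹ N·m²/C²)(5.62×10⁻⁶ C)(3.05×10⁻⁶ C)(1/0.0922 − 1/0.527) = 1.38 J.
v = √(2·1.38/0.0195) = 11.9 m/s.

11.9 m/s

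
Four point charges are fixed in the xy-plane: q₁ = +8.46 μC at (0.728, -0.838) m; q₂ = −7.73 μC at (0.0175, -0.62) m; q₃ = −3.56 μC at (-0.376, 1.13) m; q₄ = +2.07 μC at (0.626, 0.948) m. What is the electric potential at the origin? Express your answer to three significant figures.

-5.40×10⁴ V

The total potential is the scalar sum of each charge's contribution, V = Σ kqᵢ/rᵢ.
Distances from the field point to each charge: r₁ = 1.11 m, r₂ = 0.620 m, r₃ = 1.19 m, r₄ = 1.14 m.
V = k[(8.46×10⁻⁶)/(1.11) + (-7.73×10⁻⁶)/(0.620) + (-3.56×10⁻⁶)/(1.19) + (2.07×10⁻⁶)/(1.14)] = -5.40×10⁴ V.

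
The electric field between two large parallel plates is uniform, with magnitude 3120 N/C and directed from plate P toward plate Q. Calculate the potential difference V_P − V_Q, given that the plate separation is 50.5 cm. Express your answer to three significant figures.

1580 V

In a uniform field, potential decreases in the direction of E: ΔV = −E·d for a displacement d parallel to E.
Going from Q to P is a displacement of 50.5 cm opposite to the field, so V_P − V_Q = +Ed = 1580 V.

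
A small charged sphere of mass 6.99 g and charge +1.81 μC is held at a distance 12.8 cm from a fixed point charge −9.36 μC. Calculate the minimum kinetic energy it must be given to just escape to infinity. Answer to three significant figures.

To just escape, total mechanical energy must reach zero at infinity: ½mv²_min + U = 0, so ½mv²_min = −U = |kQq|/r.
|U| = |kQq|/r = (8.99×10⁹ N·m²/C²)(9.36×10⁻⁶)(1.81×10⁻⁶)/(0.128) = 1.19 J.

1.19 J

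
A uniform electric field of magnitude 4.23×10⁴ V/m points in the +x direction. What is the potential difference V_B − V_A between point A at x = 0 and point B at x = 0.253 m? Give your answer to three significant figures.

-1.07×10⁴ V

In a uniform field, potential decreases in the direction of E: V_B − V_A = −E·Δx.
V_B − V_A = −(4.23×10⁴ V/m)(0.253 m) = -1.07×10⁴ V.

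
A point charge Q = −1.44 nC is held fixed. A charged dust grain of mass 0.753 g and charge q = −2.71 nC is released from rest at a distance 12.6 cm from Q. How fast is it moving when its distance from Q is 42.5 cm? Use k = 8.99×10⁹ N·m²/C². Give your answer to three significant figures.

Only the electrostatic force acts, so mechanical energy is conserved: ½mv² = U₁ − U₂ = kQq(1/r₁ − 1/r₂).
U₁ − U₂ = (8.99×10⁹ N·m²/C²)(-1.44×10⁻⁹ C)(-2.71×10⁻⁹ C)(1/0.126 − 1/0.425) = 1.96×10⁻⁷ J.
v = √(2·1.96×10⁻⁷/7.53×10⁻⁴) = 0.0228 m/s.

0.0228 m/s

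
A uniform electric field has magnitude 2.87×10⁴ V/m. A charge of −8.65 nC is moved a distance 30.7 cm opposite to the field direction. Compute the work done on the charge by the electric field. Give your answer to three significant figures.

The potential change for a displacement 30.7 cm opposite to the field direction is ΔV = +Ed = 8810 V.
W_field = −qΔV = 7.62×10⁻⁵ J.

7.62×10⁻⁵ J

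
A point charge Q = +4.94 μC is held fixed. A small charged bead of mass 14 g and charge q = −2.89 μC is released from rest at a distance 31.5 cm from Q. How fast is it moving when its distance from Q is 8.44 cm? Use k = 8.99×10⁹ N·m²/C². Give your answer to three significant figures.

12.6 m/s

Only the electrostatic force acts, so mechanical energy is conserved: ½mv² = U₁ − U₂ = kQq(1/r₁ − 1/r₂).
U₁ − U₂ = (8.99×10⁹ N·m²/C²)(4.94×10⁻⁶ C)(-2.89×10⁻⁶ C)(1/0.315 − 1/0.0844) = 1.11 J.
v = √(2·1.11/0.0140) = 12.6 m/s.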